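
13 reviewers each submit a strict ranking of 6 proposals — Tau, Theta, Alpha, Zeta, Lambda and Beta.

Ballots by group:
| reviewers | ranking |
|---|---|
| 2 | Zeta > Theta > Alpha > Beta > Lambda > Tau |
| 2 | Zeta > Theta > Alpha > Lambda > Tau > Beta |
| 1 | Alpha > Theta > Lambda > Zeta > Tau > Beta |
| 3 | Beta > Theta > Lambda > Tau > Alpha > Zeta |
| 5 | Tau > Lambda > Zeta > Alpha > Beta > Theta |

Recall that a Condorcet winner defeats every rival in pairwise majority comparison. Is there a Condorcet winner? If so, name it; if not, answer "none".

none

Check each pair by majority over 13 ballots:
Tau vs Theta: 5 to 8, Theta.
Tau vs Alpha: Tau preferred on 3+5 = 8 ballots; Tau wins 8–5.
Tau vs Zeta: 8 to 5, Tau.
Tau vs Lambda: 5 for Tau, 8 for Lambda — Lambda by 8–5.
Tau vs Beta: 2+1+5 = 8 for Tau, 5 for Beta — Tau by 8–5.
Theta vs Alpha: Theta is ranked higher on 2+2+3 = 7 ballots, Alpha on 6. Theta wins 7–6.
Theta vs Zeta: Theta preferred on 1+3 = 4 ballots; Zeta wins 9–4.
Theta vs Lambda: 8 to 5, Theta.
Theta vs Beta: Theta is ranked higher on 2+2+1 = 5 ballots, Beta on 8. Beta wins 8–5.
Alpha vs Zeta: Alpha preferred on 1+3 = 4 ballots; Zeta wins 9–4.
Alpha vs Lambda: Alpha preferred on 2+2+1 = 5 ballots; Lambda wins 8–5.
Alpha vs Beta: 10 to 3, Alpha.
Zeta vs Lambda: Zeta is ranked higher on 2+2 = 4 ballots, Lambda on 9. Lambda wins 9–4.
Zeta vs Beta: 10 to 3, Zeta.
Lambda vs Beta: 2+1+5 = 8 for Lambda, 5 for Beta — Lambda by 8–5.
No project is unbeaten: Tau loses to Theta; Theta loses to Zeta; Alpha loses to Tau; Zeta loses to Tau; Lambda loses to Theta; Beta loses to Tau. In particular Tau → Zeta → Theta → Tau is a majority cycle — no Condorcet winner exists.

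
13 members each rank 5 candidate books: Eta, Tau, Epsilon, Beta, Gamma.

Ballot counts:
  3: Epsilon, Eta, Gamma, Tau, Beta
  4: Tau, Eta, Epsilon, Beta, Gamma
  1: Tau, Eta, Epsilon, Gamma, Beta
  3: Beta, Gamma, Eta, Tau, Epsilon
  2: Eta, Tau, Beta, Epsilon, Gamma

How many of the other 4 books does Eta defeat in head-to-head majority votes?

4

Eta against each rival (13 members):
Eta vs Tau: Eta, 8–5.
Eta vs Epsilon: Eta, 10–3.
Eta vs Beta: Eta, 10–3.
Eta vs Gamma: Eta wins 10–3.
Eta beats Tau, Epsilon, Beta, Gamma — 4 pairwise wins.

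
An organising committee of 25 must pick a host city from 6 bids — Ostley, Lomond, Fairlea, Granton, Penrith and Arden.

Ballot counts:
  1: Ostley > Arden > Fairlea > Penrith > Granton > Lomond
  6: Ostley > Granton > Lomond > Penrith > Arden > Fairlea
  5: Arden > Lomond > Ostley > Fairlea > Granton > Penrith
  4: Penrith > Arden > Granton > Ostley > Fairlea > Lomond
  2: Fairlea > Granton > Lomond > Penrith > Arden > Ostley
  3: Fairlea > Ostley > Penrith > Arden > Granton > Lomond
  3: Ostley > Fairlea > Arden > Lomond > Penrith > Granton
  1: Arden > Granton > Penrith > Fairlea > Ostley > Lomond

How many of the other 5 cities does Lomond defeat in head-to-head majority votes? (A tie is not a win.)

1

Lomond against each rival (25 organisers):
Lomond–Ostley: Ostley 18–7.
Lomond vs Fairlea: 11 to 14, Fairlea.
Lomond–Granton: Granton 17–8.
Lomond vs Penrith: 6+5+2+3 = 16 for Lomond, 9 for Penrith — Lomond by 16–9.
Lomond vs Arden: Arden wins 17–8.
Lomond beats Penrith; loses to Ostley, Fairlea, Granton, Arden — 1 pairwise win.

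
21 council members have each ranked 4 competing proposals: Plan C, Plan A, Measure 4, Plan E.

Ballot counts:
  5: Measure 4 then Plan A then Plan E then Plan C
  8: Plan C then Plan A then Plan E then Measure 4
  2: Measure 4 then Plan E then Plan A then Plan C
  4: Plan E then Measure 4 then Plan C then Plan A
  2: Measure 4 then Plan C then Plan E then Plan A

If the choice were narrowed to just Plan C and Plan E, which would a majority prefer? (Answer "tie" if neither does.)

Ballots ranking Plan C above Plan E: 8 + 2 = 10.
Ballots ranking Plan E above Plan C: 21 − 10 = 11.
Plan E wins the head-to-head 11–10.

Plan E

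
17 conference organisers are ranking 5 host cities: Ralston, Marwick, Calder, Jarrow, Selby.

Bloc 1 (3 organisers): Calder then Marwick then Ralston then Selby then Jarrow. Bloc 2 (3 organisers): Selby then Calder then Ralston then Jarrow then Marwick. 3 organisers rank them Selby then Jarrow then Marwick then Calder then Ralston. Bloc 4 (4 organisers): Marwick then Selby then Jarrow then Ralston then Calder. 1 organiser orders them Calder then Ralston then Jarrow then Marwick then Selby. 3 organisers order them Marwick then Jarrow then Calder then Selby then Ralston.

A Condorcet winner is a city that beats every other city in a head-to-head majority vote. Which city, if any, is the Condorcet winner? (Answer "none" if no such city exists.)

Marwick

Check each pair by majority over 17 ballots:
Ralston vs Marwick: Marwick wins 13–4.
Ralston vs Calder: Calder, 13–4.
Ralston–Jarrow: Jarrow 10–7.
Ralston–Selby: Selby 13–4.
Marwick vs Calder: Marwick wins 10–7.
Marwick vs Jarrow: Marwick, 10–7.
Marwick–Selby: Marwick 11–6.
Calder vs Jarrow: Jarrow, 10–7.
Calder–Selby: Selby 10–7.
Jarrow–Selby: Selby 13–4.
Marwick defeats every rival head-to-head and is the Condorcet winner.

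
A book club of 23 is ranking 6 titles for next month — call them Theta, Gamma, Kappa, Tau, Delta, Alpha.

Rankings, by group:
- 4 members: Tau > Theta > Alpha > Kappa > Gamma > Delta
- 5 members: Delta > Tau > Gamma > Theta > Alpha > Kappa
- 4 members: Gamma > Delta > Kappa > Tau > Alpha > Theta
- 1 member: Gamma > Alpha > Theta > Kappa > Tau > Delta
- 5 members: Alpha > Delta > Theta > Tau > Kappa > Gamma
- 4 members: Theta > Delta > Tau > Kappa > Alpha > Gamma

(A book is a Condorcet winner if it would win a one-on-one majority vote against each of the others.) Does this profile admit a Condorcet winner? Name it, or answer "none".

Pairwise majorities:
Theta vs Gamma: Theta is ranked higher on 4+5+4 = 13 ballots, Gamma on 10. Theta wins 13–10.
Theta vs Kappa: Theta, 19–4.
Theta vs Tau: Tau wins 13–10.
Theta vs Delta: Theta preferred on 4+1+4 = 9 ballots; Delta wins 14–9.
Theta vs Alpha: Theta preferred on 4+5+4 = 13 ballots; Theta wins 13–10.
Gamma vs Kappa: 10 to 13, Kappa.
Gamma vs Tau: 5 to 18, Tau.
Gamma vs Delta: Gamma preferred on 4+4+1 = 9 ballots; Delta wins 14–9.
Gamma vs Alpha: 10 to 13, Alpha.
Kappa vs Tau: Tau wins 18–5.
Kappa vs Delta: Delta wins 18–5.
Kappa vs Alpha: Alpha, 15–8.
Tau–Delta: Delta 18–5.
Tau vs Alpha: Tau wins 17–6.
Delta vs Alpha: Delta preferred on 5+4+4 = 13 ballots; Delta wins 13–10.
Delta wins every pairwise contest, so Delta is the Condorcet winner.

Delta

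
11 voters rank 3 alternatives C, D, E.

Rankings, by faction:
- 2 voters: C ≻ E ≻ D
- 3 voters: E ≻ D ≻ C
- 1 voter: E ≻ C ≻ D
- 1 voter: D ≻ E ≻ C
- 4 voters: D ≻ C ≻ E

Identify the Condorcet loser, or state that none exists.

Pairwise majorities:
C vs D: 3 to 8, D.
C vs E: 2+4 = 6 for C, 5 for E — C by 6–5.
D vs E: E wins 6–5.
No alternative is winless: C beats E; D beats C; E beats D. There is no Condorcet loser.

none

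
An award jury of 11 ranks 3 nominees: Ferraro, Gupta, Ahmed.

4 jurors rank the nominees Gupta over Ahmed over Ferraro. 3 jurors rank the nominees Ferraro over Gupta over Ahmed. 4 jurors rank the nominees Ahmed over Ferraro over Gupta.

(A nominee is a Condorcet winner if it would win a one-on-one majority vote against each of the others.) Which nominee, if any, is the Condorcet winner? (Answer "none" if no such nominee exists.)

none

Pairwise majorities:
Ferraro vs Gupta: Ferraro preferred on 3+4 = 7 ballots; Ferraro wins 7–4.
Ferraro vs Ahmed: 3 to 8, Ahmed.
Gupta vs Ahmed: Gupta is ranked higher on 4+3 = 7 ballots, Ahmed on 4. Gupta wins 7–4.
Every nominee loses at least once (Ferraro loses to Ahmed; Gupta loses to Ferraro; Ahmed loses to Gupta). The majority relation contains the cycle Ferraro beats Gupta beats Ahmed beats Ferraro, so there is no Condorcet winner.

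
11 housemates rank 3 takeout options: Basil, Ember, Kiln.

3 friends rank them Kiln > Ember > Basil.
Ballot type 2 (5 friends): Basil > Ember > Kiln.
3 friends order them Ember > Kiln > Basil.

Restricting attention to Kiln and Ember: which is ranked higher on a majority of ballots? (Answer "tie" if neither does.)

Ember

Ballots ranking Kiln above Ember: 3.
Ballots ranking Ember above Kiln: 11 − 3 = 8.
Ember wins the head-to-head 8–3.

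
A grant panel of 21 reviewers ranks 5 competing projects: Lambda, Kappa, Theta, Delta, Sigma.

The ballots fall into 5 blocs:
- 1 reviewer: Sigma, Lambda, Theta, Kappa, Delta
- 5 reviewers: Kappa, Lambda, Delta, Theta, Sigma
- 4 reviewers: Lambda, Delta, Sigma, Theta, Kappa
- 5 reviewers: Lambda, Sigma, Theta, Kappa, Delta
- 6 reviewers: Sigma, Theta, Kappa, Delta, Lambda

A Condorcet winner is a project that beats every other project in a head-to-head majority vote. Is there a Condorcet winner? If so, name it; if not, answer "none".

Pairwise majorities:
Lambda vs Kappa: 10 to 11, Kappa.
Lambda vs Theta: 1+5+4+5 = 15 for Lambda, 6 for Theta — Lambda by 15–6.
Lambda vs Delta: Lambda is ranked higher on 1+5+4+5 = 15 ballots, Delta on 6. Lambda wins 15–6.
Lambda vs Sigma: Lambda preferred on 5+4+5 = 14 ballots; Lambda wins 14–7.
Kappa vs Theta: 5 for Kappa, 16 for Theta — Theta by 16–5.
Kappa vs Delta: Kappa is ranked higher on 1+5+5+6 = 17 ballots, Delta on 4. Kappa wins 17–4.
Kappa vs Sigma: 5 to 16, Sigma.
Theta vs Delta: Theta preferred on 1+5+6 = 12 ballots; Theta wins 12–9.
Theta vs Sigma: Theta preferred on 5 ballots; Sigma wins 16–5.
Delta vs Sigma: 5+4 = 9 for Delta, 12 for Sigma — Sigma by 12–9.
Each project drops at least one matchup (Lambda loses to Kappa; Kappa loses to Theta; Theta loses to Lambda; Delta loses to Lambda; Sigma loses to Lambda); the cycle Lambda beats Theta beats Kappa beats Lambda rules out a Condorcet winner.

none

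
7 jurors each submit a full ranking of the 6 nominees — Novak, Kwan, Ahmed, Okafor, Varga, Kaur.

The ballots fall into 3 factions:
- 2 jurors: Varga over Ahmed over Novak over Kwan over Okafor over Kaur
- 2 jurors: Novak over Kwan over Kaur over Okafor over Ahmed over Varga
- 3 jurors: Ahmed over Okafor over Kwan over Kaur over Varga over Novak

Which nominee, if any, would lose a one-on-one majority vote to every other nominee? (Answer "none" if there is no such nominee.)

none

Pairwise majorities:
Novak vs Kwan: 4 to 3, Novak.
Novak vs Ahmed: Novak preferred on 2 ballots; Ahmed wins 5–2.
Novak–Okafor: Novak 4–3.
Novak vs Varga: Varga wins 5–2.
Novak vs Kaur: Novak is ranked higher on 2+2 = 4 ballots, Kaur on 3. Novak wins 4–3.
Kwan vs Ahmed: Kwan preferred on 2 ballots; Ahmed wins 5–2.
Kwan–Okafor: Kwan 4–3.
Kwan vs Varga: 2+3 = 5 for Kwan, 2 for Varga — Kwan by 5–2.
Kwan vs Kaur: Kwan wins 7–0.
Ahmed vs Okafor: Ahmed, 5–2.
Ahmed vs Varga: 2+3 = 5 for Ahmed, 2 for Varga — Ahmed by 5–2.
Ahmed vs Kaur: Ahmed, 5–2.
Okafor vs Varga: 2+3 = 5 for Okafor, 2 for Varga — Okafor by 5–2.
Okafor vs Kaur: Okafor is ranked higher on 2+3 = 5 ballots, Kaur on 2. Okafor wins 5–2.
Varga vs Kaur: Kaur, 5–2.
No nominee is winless: Novak beats Kwan; Kwan beats Okafor; Ahmed beats Novak; Okafor beats Varga; Varga beats Novak; Kaur beats Varga. There is no Condorcet loser.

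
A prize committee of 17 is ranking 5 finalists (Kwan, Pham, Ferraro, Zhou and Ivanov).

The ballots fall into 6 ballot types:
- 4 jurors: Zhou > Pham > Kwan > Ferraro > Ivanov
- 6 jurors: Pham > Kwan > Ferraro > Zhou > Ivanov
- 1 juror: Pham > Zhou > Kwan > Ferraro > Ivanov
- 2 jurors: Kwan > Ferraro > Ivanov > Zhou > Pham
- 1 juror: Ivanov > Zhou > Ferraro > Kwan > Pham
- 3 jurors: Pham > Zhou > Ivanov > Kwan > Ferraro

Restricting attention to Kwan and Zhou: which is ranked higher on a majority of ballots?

Zhou

Ballots ranking Kwan above Zhou: 6 + 2 = 8.
Ballots ranking Zhou above Kwan: 17 − 8 = 9.
Zhou wins the head-to-head 9–8.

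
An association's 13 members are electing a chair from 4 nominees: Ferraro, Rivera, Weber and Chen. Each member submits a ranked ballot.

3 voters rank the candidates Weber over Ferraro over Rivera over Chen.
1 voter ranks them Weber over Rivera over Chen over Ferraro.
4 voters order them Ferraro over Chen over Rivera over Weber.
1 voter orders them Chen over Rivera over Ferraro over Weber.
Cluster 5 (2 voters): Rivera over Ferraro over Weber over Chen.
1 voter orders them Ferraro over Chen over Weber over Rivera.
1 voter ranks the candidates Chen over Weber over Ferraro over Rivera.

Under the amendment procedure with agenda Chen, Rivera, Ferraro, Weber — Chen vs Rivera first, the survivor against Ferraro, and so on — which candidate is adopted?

Round 1: Chen vs Rivera — 7–6, Chen advances.
Round 2: Chen vs Ferraro — 3–10, Ferraro advances.
Round 3: Ferraro vs Weber — 8–5, Ferraro advances.
Ferraro survives the agenda.

Ferraro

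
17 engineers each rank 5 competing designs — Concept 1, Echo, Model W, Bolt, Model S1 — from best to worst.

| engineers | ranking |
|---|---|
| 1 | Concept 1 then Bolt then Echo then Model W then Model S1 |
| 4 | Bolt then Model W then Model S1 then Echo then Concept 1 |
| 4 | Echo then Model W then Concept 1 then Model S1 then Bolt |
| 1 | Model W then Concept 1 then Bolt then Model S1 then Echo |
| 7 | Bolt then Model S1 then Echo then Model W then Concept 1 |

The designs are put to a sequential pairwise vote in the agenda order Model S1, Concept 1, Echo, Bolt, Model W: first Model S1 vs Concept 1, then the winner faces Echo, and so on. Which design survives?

Bolt

Round 1: Model S1 vs Concept 1 — 11–6, Model S1 advances.
Round 2: Model S1 vs Echo — 12–5, Model S1 advances.
Round 3: Model S1 vs Bolt — 4–13, Bolt advances.
Round 4: Bolt vs Model W — 12–5, Bolt advances.
The agenda winner is Bolt.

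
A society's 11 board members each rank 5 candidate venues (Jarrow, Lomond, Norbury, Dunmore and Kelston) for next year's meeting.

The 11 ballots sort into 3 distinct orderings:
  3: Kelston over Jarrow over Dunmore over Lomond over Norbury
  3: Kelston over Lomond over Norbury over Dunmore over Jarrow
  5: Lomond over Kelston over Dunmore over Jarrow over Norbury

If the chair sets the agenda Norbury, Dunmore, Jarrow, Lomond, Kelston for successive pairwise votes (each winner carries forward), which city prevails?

Round 1: Norbury vs Dunmore — 3–8, Dunmore advances.
Round 2: Dunmore vs Jarrow — 8–3, Dunmore advances.
Round 3: Dunmore vs Lomond — 3–8, Lomond advances.
Round 4: Lomond vs Kelston — 5–6, Kelston advances.
The agenda winner is Kelston.

Kelston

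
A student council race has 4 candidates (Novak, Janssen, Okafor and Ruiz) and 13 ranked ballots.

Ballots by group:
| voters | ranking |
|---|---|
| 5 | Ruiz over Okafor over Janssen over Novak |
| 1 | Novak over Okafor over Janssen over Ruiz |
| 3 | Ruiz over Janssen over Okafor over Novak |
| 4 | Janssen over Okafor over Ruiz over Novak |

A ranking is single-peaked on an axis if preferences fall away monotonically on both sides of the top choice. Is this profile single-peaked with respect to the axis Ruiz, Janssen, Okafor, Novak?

no

Axis positions: Ruiz=1, Janssen=2, Okafor=3, Novak=4.
Group 1: ranking walks positions 1-3-2-4; Okafor is ranked above Janssen even though Janssen lies between Okafor and the peak Ruiz on the axis — preferences dip and rise again. Not single-peaked.
Group 2 (peak Novak at position 4): ranking walks positions 4-3-2-1, expanding outward from the peak — single-peaked.
Group 3 (peak Ruiz at position 1): ranking walks positions 1-2-3-4, expanding outward from the peak — single-peaked.
Group 4 (peak Janssen at position 2): ranking walks positions 2-3-1-4, expanding outward from the peak — single-peaked.
Group 1 violates single-peakedness, so the profile is not single-peaked on this axis.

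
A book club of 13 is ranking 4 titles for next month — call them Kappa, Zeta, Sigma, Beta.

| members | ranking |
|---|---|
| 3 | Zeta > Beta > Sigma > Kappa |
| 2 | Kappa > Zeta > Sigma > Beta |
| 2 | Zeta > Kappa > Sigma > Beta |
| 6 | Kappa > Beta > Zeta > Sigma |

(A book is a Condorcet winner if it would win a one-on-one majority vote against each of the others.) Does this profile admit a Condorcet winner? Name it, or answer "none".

Check each pair by majority over 13 ballots:
Kappa–Zeta: Kappa 8–5.
Kappa–Sigma: Kappa 10–3.
Kappa–Beta: Kappa 10–3.
Zeta vs Sigma: Zeta wins 13–0.
Zeta vs Beta: Zeta, 7–6.
Sigma vs Beta: Beta wins 9–4.
Kappa defeats every rival head-to-head and is the Condorcet winner.

Kappa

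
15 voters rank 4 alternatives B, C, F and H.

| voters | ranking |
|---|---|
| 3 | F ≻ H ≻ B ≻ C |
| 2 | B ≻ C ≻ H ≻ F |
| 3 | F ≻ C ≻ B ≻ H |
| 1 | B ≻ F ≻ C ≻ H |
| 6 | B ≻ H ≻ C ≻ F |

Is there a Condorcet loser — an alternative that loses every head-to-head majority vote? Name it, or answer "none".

Head-to-head results (15 voters):
B vs C: B preferred on 3+2+1+6 = 12 ballots; B wins 12–3.
B vs F: B preferred on 2+1+6 = 9 ballots; B wins 9–6.
B vs H: B preferred on 2+3+1+6 = 12 ballots; B wins 12–3.
C vs F: C, 8–7.
C vs H: C is ranked higher on 2+3+1 = 6 ballots, H on 9. H wins 9–6.
F–H: H 8–7.
Only F has no wins; F is the Condorcet loser.

F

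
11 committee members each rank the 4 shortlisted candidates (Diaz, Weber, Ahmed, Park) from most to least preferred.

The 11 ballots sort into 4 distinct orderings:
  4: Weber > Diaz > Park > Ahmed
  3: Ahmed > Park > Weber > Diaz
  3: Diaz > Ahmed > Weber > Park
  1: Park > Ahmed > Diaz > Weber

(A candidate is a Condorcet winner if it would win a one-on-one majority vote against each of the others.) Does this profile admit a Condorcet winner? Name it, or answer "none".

Check each pair by majority over 11 ballots:
Diaz vs Weber: 4 to 7, Weber.
Diaz vs Ahmed: Diaz preferred on 4+3 = 7 ballots; Diaz wins 7–4.
Diaz vs Park: Diaz preferred on 4+3 = 7 ballots; Diaz wins 7–4.
Weber vs Ahmed: Ahmed wins 7–4.
Weber vs Park: Weber is ranked higher on 4+3 = 7 ballots, Park on 4. Weber wins 7–4.
Ahmed vs Park: 6 to 5, Ahmed.
Every candidate loses at least once (Diaz loses to Weber; Weber loses to Ahmed; Ahmed loses to Diaz; Park loses to Diaz). The majority relation contains the cycle Diaz > Ahmed > Weber > Diaz, so there is no Condorcet winner.

none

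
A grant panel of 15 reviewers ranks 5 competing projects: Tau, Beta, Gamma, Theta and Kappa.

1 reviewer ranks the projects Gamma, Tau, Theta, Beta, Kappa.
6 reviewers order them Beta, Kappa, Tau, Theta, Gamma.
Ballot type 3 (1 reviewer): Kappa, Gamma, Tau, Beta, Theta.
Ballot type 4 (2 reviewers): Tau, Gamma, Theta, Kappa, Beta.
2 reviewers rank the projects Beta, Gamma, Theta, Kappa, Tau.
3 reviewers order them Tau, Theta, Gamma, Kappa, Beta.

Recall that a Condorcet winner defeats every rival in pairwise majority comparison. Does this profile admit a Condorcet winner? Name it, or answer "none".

Check each pair by majority over 15 ballots:
Tau vs Beta: Beta wins 8–7.
Tau vs Gamma: Tau wins 11–4.
Tau–Theta: Tau 13–2.
Tau vs Kappa: Kappa wins 9–6.
Beta vs Gamma: Beta wins 8–7.
Beta vs Theta: Beta, 9–6.
Beta vs Kappa: Beta wins 9–6.
Gamma–Theta: Theta 9–6.
Gamma–Kappa: Gamma 8–7.
Theta–Kappa: Theta 8–7.
Beta wins every pairwise contest, so Beta is the Condorcet winner.

Beta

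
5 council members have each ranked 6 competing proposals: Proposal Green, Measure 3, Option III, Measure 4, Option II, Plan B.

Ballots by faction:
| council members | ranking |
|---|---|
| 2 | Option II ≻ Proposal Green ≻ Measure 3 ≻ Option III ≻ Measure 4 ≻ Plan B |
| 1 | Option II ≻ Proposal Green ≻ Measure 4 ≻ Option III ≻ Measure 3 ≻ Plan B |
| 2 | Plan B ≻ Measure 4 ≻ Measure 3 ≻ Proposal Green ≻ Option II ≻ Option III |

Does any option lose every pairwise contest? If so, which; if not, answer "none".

Pairwise majorities:
Proposal Green vs Measure 3: Proposal Green, 3–2.
Proposal Green–Option III: Proposal Green 5–0.
Proposal Green vs Measure 4: Proposal Green is ranked higher on 2+1 = 3 ballots, Measure 4 on 2. Proposal Green wins 3–2.
Proposal Green vs Option II: Proposal Green is ranked higher on 2 ballots, Option II on 3. Option II wins 3–2.
Proposal Green vs Plan B: 2+1 = 3 for Proposal Green, 2 for Plan B — Proposal Green by 3–2.
Measure 3 vs Option III: Measure 3 wins 4–1.
Measure 3 vs Measure 4: Measure 4, 3–2.
Measure 3 vs Option II: Measure 3 is ranked higher on 2 ballots, Option II on 3. Option II wins 3–2.
Measure 3–Plan B: Measure 3 3–2.
Option III vs Measure 4: Option III is ranked higher on 2 ballots, Measure 4 on 3. Measure 4 wins 3–2.
Option III vs Option II: 0 for Option III, 5 for Option II — Option II by 5–0.
Option III vs Plan B: Option III, 3–2.
Measure 4 vs Option II: Option II wins 3–2.
Measure 4 vs Plan B: Measure 4, 3–2.
Option II vs Plan B: Option II, 3–2.
Plan B loses to every other option — it is the Condorcet loser.

Plan B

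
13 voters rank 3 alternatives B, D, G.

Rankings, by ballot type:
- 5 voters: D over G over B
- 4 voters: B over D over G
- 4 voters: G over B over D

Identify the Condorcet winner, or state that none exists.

none

Pairwise majorities:
B vs D: 8 to 5, B.
B vs G: G wins 9–4.
D vs G: D preferred on 5+4 = 9 ballots; D wins 9–4.
Every alternative loses at least once (B loses to G; D loses to B; G loses to D). The majority relation contains the cycle B → D → G → B, so there is no Condorcet winner.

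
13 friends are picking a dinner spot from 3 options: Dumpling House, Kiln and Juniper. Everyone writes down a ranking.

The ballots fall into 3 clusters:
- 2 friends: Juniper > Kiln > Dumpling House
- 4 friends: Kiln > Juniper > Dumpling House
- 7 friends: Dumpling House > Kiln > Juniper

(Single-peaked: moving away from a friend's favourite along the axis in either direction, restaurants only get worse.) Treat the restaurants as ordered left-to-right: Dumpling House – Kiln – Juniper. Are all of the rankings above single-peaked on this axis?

yes

Axis positions: Dumpling House=1, Kiln=2, Juniper=3.
Cluster 1 (peak Juniper at position 3): ranking walks positions 3-2-1, expanding outward from the peak — single-peaked.
Cluster 2 (peak Kiln at position 2): ranking walks positions 2-3-1, expanding outward from the peak — single-peaked.
Cluster 3 (peak Dumpling House at position 1): ranking walks positions 1-2-3, expanding outward from the peak — single-peaked.
Every ranking is single-peaked on this axis.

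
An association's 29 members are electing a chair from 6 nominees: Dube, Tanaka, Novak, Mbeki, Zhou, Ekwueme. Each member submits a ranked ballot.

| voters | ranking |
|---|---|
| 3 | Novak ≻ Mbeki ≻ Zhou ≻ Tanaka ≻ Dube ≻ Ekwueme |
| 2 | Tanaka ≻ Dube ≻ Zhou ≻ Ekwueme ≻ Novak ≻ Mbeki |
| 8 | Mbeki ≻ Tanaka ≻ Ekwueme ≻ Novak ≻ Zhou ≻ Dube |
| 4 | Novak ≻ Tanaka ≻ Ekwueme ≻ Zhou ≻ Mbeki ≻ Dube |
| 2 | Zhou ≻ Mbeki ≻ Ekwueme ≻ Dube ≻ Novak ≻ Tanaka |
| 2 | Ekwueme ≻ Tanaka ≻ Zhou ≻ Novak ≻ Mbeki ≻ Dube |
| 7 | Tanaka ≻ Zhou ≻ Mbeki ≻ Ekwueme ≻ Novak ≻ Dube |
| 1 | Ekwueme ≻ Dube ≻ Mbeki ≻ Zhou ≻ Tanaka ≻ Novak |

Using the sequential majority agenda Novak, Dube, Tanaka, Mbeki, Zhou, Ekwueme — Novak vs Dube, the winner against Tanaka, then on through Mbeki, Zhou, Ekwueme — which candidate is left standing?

Tanaka

Round 1: Novak vs Dube — 24–5, Novak advances.
Round 2: Novak vs Tanaka — 9–20, Tanaka advances.
Round 3: Tanaka vs Mbeki — 15–14, Tanaka advances.
Round 4: Tanaka vs Zhou — 23–6, Tanaka advances.
Round 5: Tanaka vs Ekwueme — 24–5, Tanaka advances.
Tanaka survives the agenda.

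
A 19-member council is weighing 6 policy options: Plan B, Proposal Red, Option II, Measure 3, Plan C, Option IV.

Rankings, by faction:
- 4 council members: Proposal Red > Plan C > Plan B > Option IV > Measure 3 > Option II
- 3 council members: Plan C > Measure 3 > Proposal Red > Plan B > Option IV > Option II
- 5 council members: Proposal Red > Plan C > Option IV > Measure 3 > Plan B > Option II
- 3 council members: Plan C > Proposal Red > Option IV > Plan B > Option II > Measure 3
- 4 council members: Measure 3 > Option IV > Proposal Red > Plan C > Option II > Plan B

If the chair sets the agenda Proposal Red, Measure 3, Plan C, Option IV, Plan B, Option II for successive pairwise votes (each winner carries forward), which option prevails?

Round 1: Proposal Red vs Measure 3 — 12–7, Proposal Red advances.
Round 2: Proposal Red vs Plan C — 13–6, Proposal Red advances.
Round 3: Proposal Red vs Option IV — 15–4, Proposal Red advances.
Round 4: Proposal Red vs Plan B — 19–0, Proposal Red advances.
Round 5: Proposal Red vs Option II — 19–0, Proposal Red advances.
The agenda winner is Proposal Red.

Proposal Red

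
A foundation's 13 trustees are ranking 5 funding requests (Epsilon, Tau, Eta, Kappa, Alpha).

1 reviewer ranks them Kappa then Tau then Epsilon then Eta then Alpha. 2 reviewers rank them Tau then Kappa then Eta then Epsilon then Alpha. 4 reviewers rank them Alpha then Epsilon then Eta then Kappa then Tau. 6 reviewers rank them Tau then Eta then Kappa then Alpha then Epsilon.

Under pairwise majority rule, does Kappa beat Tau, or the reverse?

Ballots ranking Kappa above Tau: 1 + 4 = 5.
Ballots ranking Tau above Kappa: 13 − 5 = 8.
Tau wins the head-to-head 8–5.

Tau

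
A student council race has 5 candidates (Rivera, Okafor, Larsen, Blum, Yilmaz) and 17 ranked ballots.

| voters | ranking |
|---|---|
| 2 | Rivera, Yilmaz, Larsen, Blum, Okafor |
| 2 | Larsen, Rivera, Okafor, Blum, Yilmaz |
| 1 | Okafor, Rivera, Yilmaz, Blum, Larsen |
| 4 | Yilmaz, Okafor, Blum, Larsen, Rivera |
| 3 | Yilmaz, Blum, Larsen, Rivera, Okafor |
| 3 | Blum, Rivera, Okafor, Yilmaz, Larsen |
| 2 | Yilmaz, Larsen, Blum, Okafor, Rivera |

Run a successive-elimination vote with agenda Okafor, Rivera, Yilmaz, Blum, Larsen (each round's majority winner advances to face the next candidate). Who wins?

Round 1: Okafor vs Rivera — 7–10, Rivera advances.
Round 2: Rivera vs Yilmaz — 8–9, Yilmaz advances.
Round 3: Yilmaz vs Blum — 12–5, Yilmaz advances.
Round 4: Yilmaz vs Larsen — 15–2, Yilmaz advances.
The agenda winner is Yilmaz.

Yilmaz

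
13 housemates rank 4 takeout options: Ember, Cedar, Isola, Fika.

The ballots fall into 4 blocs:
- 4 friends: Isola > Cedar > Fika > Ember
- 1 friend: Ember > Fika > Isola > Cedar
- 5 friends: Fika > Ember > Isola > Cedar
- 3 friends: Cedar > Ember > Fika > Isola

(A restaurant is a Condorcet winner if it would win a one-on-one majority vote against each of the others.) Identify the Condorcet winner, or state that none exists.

none

Pairwise majorities:
Ember vs Cedar: Ember is ranked higher on 1+5 = 6 ballots, Cedar on 7. Cedar wins 7–6.
Ember vs Isola: Ember is ranked higher on 1+5+3 = 9 ballots, Isola on 4. Ember wins 9–4.
Ember vs Fika: 4 to 9, Fika.
Cedar vs Isola: Cedar preferred on 3 ballots; Isola wins 10–3.
Cedar vs Fika: 4+3 = 7 for Cedar, 6 for Fika — Cedar by 7–6.
Isola vs Fika: Isola preferred on 4 ballots; Fika wins 9–4.
No restaurant is unbeaten: Ember loses to Cedar; Cedar loses to Isola; Isola loses to Ember; Fika loses to Cedar. In particular Ember beats Isola beats Cedar beats Ember is a majority cycle — no Condorcet winner exists.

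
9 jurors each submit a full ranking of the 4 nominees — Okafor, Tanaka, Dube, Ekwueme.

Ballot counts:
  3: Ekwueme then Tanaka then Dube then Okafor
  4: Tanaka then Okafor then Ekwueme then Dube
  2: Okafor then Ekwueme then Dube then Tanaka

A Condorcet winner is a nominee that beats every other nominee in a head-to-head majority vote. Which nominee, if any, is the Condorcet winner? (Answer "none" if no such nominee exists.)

none

Check each pair by majority over 9 ballots:
Okafor vs Tanaka: Okafor preferred on 2 ballots; Tanaka wins 7–2.
Okafor vs Dube: Okafor is ranked higher on 4+2 = 6 ballots, Dube on 3. Okafor wins 6–3.
Okafor vs Ekwueme: Okafor preferred on 4+2 = 6 ballots; Okafor wins 6–3.
Tanaka vs Dube: 3+4 = 7 for Tanaka, 2 for Dube — Tanaka by 7–2.
Tanaka vs Ekwueme: 4 for Tanaka, 5 for Ekwueme — Ekwueme by 5–4.
Dube vs Ekwueme: Dube preferred on 0 ballots; Ekwueme wins 9–0.
No nominee is unbeaten: Okafor loses to Tanaka; Tanaka loses to Ekwueme; Dube loses to Okafor; Ekwueme loses to Okafor. In particular Okafor beats Ekwueme beats Tanaka beats Okafor is a majority cycle — no Condorcet winner exists.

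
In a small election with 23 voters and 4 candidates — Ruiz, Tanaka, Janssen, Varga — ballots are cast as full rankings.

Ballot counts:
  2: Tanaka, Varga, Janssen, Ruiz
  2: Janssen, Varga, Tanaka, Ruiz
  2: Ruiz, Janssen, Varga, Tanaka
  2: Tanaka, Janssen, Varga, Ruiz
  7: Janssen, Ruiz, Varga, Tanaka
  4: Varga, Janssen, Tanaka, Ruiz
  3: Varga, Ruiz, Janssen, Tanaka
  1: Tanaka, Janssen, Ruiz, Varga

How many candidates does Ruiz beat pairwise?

Ruiz against each rival (23 voters):
Ruiz vs Tanaka: 12 to 11, Ruiz.
Ruiz–Janssen: Janssen 18–5.
Ruiz vs Varga: Varga wins 13–10.
Ruiz beats Tanaka; loses to Janssen, Varga — 1 pairwise win.

1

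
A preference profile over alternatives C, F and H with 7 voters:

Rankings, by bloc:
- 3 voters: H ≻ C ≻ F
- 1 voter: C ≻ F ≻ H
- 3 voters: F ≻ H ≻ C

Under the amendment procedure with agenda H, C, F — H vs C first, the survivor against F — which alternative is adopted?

Round 1: H vs C — 6–1, H advances.
Round 2: H vs F — 3–4, F advances.
The agenda winner is F.

F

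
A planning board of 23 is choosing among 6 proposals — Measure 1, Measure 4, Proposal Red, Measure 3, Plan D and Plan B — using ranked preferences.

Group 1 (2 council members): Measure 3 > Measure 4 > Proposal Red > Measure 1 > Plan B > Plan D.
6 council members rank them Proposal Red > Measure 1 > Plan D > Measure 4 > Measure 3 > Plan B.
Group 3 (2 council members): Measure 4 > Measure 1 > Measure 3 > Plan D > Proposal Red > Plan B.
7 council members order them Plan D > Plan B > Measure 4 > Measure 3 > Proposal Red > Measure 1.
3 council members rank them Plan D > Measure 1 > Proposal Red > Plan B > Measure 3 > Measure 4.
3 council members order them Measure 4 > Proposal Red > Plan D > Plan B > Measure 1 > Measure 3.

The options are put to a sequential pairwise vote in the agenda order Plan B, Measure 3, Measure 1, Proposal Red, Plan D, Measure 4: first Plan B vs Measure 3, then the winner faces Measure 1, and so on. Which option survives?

Plan D

Round 1: Plan B vs Measure 3 — 13–10, Plan B advances.
Round 2: Plan B vs Measure 1 — 10–13, Measure 1 advances.
Round 3: Measure 1 vs Proposal Red — 5–18, Proposal Red advances.
Round 4: Proposal Red vs Plan D — 11–12, Plan D advances.
Round 5: Plan D vs Measure 4 — 16–7, Plan D advances.
Plan D survives the agenda.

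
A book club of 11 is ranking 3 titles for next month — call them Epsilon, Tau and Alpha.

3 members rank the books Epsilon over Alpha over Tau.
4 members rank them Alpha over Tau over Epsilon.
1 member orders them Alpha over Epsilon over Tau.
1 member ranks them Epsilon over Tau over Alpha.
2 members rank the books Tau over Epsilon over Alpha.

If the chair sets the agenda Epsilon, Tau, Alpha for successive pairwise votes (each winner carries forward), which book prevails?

Round 1: Epsilon vs Tau — 5–6, Tau advances.
Round 2: Tau vs Alpha — 3–8, Alpha advances.
The agenda winner is Alpha.

Alpha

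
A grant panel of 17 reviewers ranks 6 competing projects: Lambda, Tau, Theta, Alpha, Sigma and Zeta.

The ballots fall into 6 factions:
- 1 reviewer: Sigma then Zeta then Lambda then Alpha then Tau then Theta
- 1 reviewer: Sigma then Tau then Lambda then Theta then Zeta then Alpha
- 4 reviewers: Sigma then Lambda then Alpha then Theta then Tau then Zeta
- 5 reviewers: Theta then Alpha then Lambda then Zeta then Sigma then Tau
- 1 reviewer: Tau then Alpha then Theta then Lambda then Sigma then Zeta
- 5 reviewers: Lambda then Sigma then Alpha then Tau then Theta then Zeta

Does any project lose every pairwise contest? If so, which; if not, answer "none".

Zeta

Head-to-head results (17 reviewers):
Lambda vs Tau: Lambda preferred on 1+4+5+5 = 15 ballots; Lambda wins 15–2.
Lambda vs Theta: Lambda is ranked higher on 1+1+4+5 = 11 ballots, Theta on 6. Lambda wins 11–6.
Lambda vs Alpha: Lambda, 11–6.
Lambda vs Sigma: 5+1+5 = 11 for Lambda, 6 for Sigma — Lambda by 11–6.
Lambda vs Zeta: 16 to 1, Lambda.
Tau vs Theta: Tau is ranked higher on 1+1+1+5 = 8 ballots, Theta on 9. Theta wins 9–8.
Tau vs Alpha: Alpha, 15–2.
Tau vs Sigma: Sigma wins 16–1.
Tau vs Zeta: Tau wins 11–6.
Theta vs Alpha: Theta preferred on 1+5 = 6 ballots; Alpha wins 11–6.
Theta–Sigma: Sigma 11–6.
Theta–Zeta: Theta 16–1.
Alpha vs Sigma: Sigma wins 11–6.
Alpha vs Zeta: Alpha, 15–2.
Sigma vs Zeta: Sigma, 12–5.
Zeta loses to every other project — it is the Condorcet loser.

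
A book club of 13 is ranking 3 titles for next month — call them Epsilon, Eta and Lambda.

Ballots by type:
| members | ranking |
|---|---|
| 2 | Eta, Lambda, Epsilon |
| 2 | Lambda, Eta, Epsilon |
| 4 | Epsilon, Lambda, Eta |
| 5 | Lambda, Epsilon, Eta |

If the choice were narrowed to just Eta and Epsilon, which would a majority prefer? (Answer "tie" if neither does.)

Epsilon

Ballots ranking Eta above Epsilon: 2 + 2 = 4.
Ballots ranking Epsilon above Eta: 13 − 4 = 9.
Epsilon wins the head-to-head 9–4.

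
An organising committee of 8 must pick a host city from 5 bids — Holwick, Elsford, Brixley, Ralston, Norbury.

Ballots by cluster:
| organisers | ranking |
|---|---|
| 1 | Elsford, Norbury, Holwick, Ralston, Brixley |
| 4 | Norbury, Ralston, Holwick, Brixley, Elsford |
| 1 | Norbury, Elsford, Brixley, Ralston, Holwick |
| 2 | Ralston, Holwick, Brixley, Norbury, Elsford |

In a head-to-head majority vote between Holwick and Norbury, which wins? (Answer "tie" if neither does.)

Norbury

Ballots ranking Holwick above Norbury: 2.
Ballots ranking Norbury above Holwick: 8 − 2 = 6.
Norbury wins the head-to-head 6–2.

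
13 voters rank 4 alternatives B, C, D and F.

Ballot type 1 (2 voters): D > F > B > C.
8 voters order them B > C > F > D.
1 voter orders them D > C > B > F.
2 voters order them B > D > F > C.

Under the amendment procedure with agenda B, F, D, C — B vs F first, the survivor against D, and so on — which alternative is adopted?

B

Round 1: B vs F — 11–2, B advances.
Round 2: B vs D — 10–3, B advances.
Round 3: B vs C — 12–1, B advances.
B survives the agenda.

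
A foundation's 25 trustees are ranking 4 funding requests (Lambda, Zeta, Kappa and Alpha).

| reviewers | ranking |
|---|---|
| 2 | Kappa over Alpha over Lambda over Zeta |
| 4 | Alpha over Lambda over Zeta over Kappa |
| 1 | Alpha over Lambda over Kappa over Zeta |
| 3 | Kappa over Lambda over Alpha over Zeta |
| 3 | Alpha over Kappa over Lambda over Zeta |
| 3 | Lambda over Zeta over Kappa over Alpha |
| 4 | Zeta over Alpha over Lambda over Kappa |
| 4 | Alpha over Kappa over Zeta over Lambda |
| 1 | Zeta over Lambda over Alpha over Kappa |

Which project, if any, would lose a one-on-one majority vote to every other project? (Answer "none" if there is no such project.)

Head-to-head results (25 reviewers):
Lambda vs Zeta: Lambda is ranked higher on 2+4+1+3+3+3 = 16 ballots, Zeta on 9. Lambda wins 16–9.
Lambda vs Kappa: 4+1+3+4+1 = 13 for Lambda, 12 for Kappa — Lambda by 13–12.
Lambda vs Alpha: Alpha wins 18–7.
Zeta vs Kappa: Zeta preferred on 4+3+4+1 = 12 ballots; Kappa wins 13–12.
Zeta–Alpha: Alpha 17–8.
Kappa vs Alpha: 2+3+3 = 8 for Kappa, 17 for Alpha — Alpha by 17–8.
Only Zeta has no wins; Zeta is the Condorcet loser.

Zeta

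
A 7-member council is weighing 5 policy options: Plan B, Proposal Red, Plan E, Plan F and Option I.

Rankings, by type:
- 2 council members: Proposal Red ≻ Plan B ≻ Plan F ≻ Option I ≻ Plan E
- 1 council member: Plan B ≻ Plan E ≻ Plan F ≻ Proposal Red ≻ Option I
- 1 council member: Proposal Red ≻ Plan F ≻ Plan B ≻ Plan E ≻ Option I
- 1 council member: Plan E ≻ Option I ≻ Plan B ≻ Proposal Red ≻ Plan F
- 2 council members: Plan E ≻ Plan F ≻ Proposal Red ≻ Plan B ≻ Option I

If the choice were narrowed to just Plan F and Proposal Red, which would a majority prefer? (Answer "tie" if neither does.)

Proposal Red

Ballots ranking Plan F above Proposal Red: 1 + 2 = 3.
Ballots ranking Proposal Red above Plan F: 7 − 3 = 4.
Proposal Red wins the head-to-head 4–3.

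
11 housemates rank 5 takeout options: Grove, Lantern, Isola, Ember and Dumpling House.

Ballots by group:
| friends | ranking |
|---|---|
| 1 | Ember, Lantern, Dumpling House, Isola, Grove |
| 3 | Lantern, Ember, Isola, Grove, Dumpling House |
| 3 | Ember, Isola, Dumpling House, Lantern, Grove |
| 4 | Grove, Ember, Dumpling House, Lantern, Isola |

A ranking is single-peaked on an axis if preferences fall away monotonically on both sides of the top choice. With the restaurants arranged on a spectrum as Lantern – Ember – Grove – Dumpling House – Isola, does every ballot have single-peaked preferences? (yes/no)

no

Axis positions: Lantern=1, Ember=2, Grove=3, Dumpling House=4, Isola=5.
Group 1: ranking walks positions 2-1-4-5-3; Dumpling House is ranked above Grove even though Grove lies between Dumpling House and the peak Ember on the axis — preferences dip and rise again. Not single-peaked.
Group 2: ranking walks positions 1-2-5-3-4; Isola is ranked above Grove even though Grove lies between Isola and the peak Lantern on the axis — preferences dip and rise again. Not single-peaked.
Group 3: ranking walks positions 2-5-4-1-3; Isola is ranked above Grove even though Grove lies between Isola and the peak Ember on the axis — preferences dip and rise again. Not single-peaked.
Group 4 (peak Grove at position 3): ranking walks positions 3-2-4-1-5, expanding outward from the peak — single-peaked.
Group 1 violates single-peakedness, so the profile is not single-peaked on this axis.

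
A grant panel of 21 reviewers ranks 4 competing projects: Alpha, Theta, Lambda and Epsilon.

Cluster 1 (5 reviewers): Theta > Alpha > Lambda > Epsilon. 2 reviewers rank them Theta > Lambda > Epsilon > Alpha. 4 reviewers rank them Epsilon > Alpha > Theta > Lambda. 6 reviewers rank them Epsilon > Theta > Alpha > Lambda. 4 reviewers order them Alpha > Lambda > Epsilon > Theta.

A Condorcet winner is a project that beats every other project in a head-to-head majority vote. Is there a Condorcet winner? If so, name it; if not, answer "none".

Head-to-head results (21 reviewers):
Alpha vs Theta: Theta, 13–8.
Alpha vs Lambda: Alpha wins 19–2.
Alpha vs Epsilon: Epsilon, 12–9.
Theta–Lambda: Theta 17–4.
Theta vs Epsilon: Epsilon wins 14–7.
Lambda–Epsilon: Lambda 11–10.
Each project drops at least one matchup (Alpha loses to Theta; Theta loses to Epsilon; Lambda loses to Alpha; Epsilon loses to Lambda); the cycle Alpha beats Lambda beats Epsilon beats Alpha rules out a Condorcet winner.

none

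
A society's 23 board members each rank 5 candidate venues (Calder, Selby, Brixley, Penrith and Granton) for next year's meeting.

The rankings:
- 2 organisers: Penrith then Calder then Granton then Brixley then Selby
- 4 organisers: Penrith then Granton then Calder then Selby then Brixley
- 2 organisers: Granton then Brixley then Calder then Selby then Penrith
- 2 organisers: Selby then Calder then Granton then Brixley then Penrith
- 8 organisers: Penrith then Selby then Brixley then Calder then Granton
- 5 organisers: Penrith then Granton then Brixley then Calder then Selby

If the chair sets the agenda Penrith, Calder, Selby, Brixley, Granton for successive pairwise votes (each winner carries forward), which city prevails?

Round 1: Penrith vs Calder — 19–4, Penrith advances.
Round 2: Penrith vs Selby — 19–4, Penrith advances.
Round 3: Penrith vs Brixley — 19–4, Penrith advances.
Round 4: Penrith vs Granton — 19–4, Penrith advances.
Penrith survives the agenda.

Penrith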